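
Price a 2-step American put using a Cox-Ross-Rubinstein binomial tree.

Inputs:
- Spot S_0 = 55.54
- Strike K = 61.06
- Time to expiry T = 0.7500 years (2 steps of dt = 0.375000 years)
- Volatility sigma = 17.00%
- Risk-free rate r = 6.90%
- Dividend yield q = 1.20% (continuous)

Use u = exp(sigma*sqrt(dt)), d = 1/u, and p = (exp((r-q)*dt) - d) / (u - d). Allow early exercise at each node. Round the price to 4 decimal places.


Answer: Price = V(0,0) = 5.8114

Derivation:
dt = T/N = 0.375000
u = exp(sigma*sqrt(dt)) = 1.109715; d = 1/u = 0.901132
p = (exp((r-q)*dt) - d) / (u - d) = 0.577578
Discount per step: exp(-r*dt) = 0.974457
Stock lattice S(k, i) with i counting down-moves:
  k=0: S(0,0) = 55.5400
  k=1: S(1,0) = 61.6336; S(1,1) = 50.0489
  k=2: S(2,0) = 68.3957; S(2,1) = 55.5400; S(2,2) = 45.1007
Terminal payoffs V(N, i) = max(K - S_T, 0):
  V(2,0) = 0.000000; V(2,1) = 5.520000; V(2,2) = 15.959341
Backward induction: V(k, i) = exp(-r*dt) * [p * V(k+1, i) + (1-p) * V(k+1, i+1)]; then take max(V_cont, immediate exercise) for American.
  V(1,0) = exp(-r*dt) * [p*0.000000 + (1-p)*5.520000] = 2.272209; exercise = 0.000000; V(1,0) = max -> 2.272209
  V(1,1) = exp(-r*dt) * [p*5.520000 + (1-p)*15.959341] = 9.676170; exercise = 11.011118; V(1,1) = max -> 11.011118
  V(0,0) = exp(-r*dt) * [p*2.272209 + (1-p)*11.011118] = 5.811385; exercise = 5.520000; V(0,0) = max -> 5.811385


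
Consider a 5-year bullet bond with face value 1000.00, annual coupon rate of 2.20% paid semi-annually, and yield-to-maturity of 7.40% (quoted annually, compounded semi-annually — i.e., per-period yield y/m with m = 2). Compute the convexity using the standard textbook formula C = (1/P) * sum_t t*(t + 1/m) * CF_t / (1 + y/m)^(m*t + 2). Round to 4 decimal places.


Answer: Convexity = 23.7093

Derivation:
Coupon per period c = face * coupon_rate / m = 11.000000
Periods per year m = 2; per-period yield y/m = 0.037000
Number of cashflows N = 10
Cashflows (t years, CF_t, discount factor 1/(1+y/m)^(m*t), PV):
  t = 0.5000: CF_t = 11.000000, DF = 0.964320, PV = 10.607522
  t = 1.0000: CF_t = 11.000000, DF = 0.929913, PV = 10.229047
  t = 1.5000: CF_t = 11.000000, DF = 0.896734, PV = 9.864076
  t = 2.0000: CF_t = 11.000000, DF = 0.864739, PV = 9.512127
  t = 2.5000: CF_t = 11.000000, DF = 0.833885, PV = 9.172736
  t = 3.0000: CF_t = 11.000000, DF = 0.804132, PV = 8.845454
  t = 3.5000: CF_t = 11.000000, DF = 0.775441, PV = 8.529850
  t = 4.0000: CF_t = 11.000000, DF = 0.747773, PV = 8.225506
  t = 4.5000: CF_t = 11.000000, DF = 0.721093, PV = 7.932021
  t = 5.0000: CF_t = 1011.000000, DF = 0.695364, PV = 703.013382
Price P = sum_t PV_t = 785.931722
Convexity numerator sum_t t*(t + 1/m) * CF_t / (1+y/m)^(m*t + 2):
  t = 0.5000: term = 4.932038
  t = 1.0000: term = 14.268191
  t = 1.5000: term = 27.518209
  t = 2.0000: term = 44.227272
  t = 2.5000: term = 63.973874
  t = 3.0000: term = 86.367815
  t = 3.5000: term = 111.048300
  t = 4.0000: term = 137.682146
  t = 4.5000: term = 165.962085
  t = 5.0000: term = 17977.892233
Convexity = (1/P) * sum = 18633.872163 / 785.931722 = 23.709276


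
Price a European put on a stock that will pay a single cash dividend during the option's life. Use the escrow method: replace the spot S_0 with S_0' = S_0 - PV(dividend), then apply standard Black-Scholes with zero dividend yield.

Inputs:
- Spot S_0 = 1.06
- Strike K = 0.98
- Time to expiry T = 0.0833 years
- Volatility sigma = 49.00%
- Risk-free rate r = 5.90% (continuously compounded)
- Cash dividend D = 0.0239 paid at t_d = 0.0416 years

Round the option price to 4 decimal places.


Answer: Price = 0.0313

Derivation:
PV(D) = D * exp(-r * t_d) = 0.0239 * 0.99754861 = 0.02384141
S_0' = S_0 - PV(D) = 1.0600 - 0.02384141 = 1.03615859
d1 = (ln(S_0'/K) + (r + sigma^2/2)*T) / (sigma*sqrt(T)) = 0.49948043
d2 = d1 - sigma*sqrt(T) = 0.35805790
exp(-rT) = 0.99509736
N(-d1) = 0.30872049; N(-d2) = 0.36014999
P = K * exp(-rT) * N(-d2) - S_0' * N(-d1) = 0.9800 * 0.99509736 * 0.36014999 - 1.03615859 * 0.30872049 = 0.0313


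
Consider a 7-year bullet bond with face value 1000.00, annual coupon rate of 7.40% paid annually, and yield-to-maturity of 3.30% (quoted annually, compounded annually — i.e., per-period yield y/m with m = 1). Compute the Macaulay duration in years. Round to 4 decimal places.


Coupon per period c = face * coupon_rate / m = 74.000000
Periods per year m = 1; per-period yield y/m = 0.033000
Number of cashflows N = 7
Cashflows (t years, CF_t, discount factor 1/(1+y/m)^(m*t), PV):
  t = 1.0000: CF_t = 74.000000, DF = 0.968054, PV = 71.636012
  t = 2.0000: CF_t = 74.000000, DF = 0.937129, PV = 69.347543
  t = 3.0000: CF_t = 74.000000, DF = 0.907192, PV = 67.132181
  t = 4.0000: CF_t = 74.000000, DF = 0.878211, PV = 64.987590
  t = 5.0000: CF_t = 74.000000, DF = 0.850156, PV = 62.911510
  t = 6.0000: CF_t = 74.000000, DF = 0.822997, PV = 60.901753
  t = 7.0000: CF_t = 1074.000000, DF = 0.796705, PV = 855.661577
Price P = sum_t PV_t = 1252.578165
Macaulay numerator sum_t t * PV_t:
  t * PV_t at t = 1.0000: 71.636012
  t * PV_t at t = 2.0000: 138.695085
  t * PV_t at t = 3.0000: 201.396542
  t * PV_t at t = 4.0000: 259.950361
  t * PV_t at t = 5.0000: 314.557552
  t * PV_t at t = 6.0000: 365.410516
  t * PV_t at t = 7.0000: 5989.631040
Macaulay duration D = (sum_t t * PV_t) / P = 7341.277108 / 1252.578165 = 5.860933

Answer: Macaulay duration = 5.8609 years


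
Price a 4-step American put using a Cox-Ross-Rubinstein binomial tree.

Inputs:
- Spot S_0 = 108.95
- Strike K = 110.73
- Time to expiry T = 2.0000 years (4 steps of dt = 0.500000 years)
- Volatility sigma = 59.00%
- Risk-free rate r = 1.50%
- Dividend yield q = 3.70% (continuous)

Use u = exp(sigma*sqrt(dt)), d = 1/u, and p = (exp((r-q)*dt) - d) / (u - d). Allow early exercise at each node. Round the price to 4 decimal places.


dt = T/N = 0.500000
u = exp(sigma*sqrt(dt)) = 1.517695; d = 1/u = 0.658894
p = (exp((r-q)*dt) - d) / (u - d) = 0.384450
Discount per step: exp(-r*dt) = 0.992528
Stock lattice S(k, i) with i counting down-moves:
  k=0: S(0,0) = 108.9500
  k=1: S(1,0) = 165.3529; S(1,1) = 71.7865
  k=2: S(2,0) = 250.9554; S(2,1) = 108.9500; S(2,2) = 47.2997
  k=3: S(3,0) = 380.8738; S(3,1) = 165.3529; S(3,2) = 71.7865; S(3,3) = 31.1654
  k=4: S(4,0) = 578.0504; S(4,1) = 250.9554; S(4,2) = 108.9500; S(4,3) = 47.2997; S(4,4) = 20.5347
Terminal payoffs V(N, i) = max(K - S_T, 0):
  V(4,0) = 0.000000; V(4,1) = 0.000000; V(4,2) = 1.780000; V(4,3) = 63.430342; V(4,4) = 90.195281
Backward induction: V(k, i) = exp(-r*dt) * [p * V(k+1, i) + (1-p) * V(k+1, i+1)]; then take max(V_cont, immediate exercise) for American.
  V(3,0) = exp(-r*dt) * [p*0.000000 + (1-p)*0.000000] = 0.000000; exercise = 0.000000; V(3,0) = max -> 0.000000
  V(3,1) = exp(-r*dt) * [p*0.000000 + (1-p)*1.780000] = 1.087492; exercise = 0.000000; V(3,1) = max -> 1.087492
  V(3,2) = exp(-r*dt) * [p*1.780000 + (1-p)*63.430342] = 39.431999; exercise = 38.943527; V(3,2) = max -> 39.431999
  V(3,3) = exp(-r*dt) * [p*63.430342 + (1-p)*90.195281] = 79.308443; exercise = 79.564552; V(3,3) = max -> 79.564552
  V(2,0) = exp(-r*dt) * [p*0.000000 + (1-p)*1.087492] = 0.664403; exercise = 0.000000; V(2,0) = max -> 0.664403
  V(2,1) = exp(-r*dt) * [p*1.087492 + (1-p)*39.431999] = 24.505957; exercise = 1.780000; V(2,1) = max -> 24.505957
  V(2,2) = exp(-r*dt) * [p*39.431999 + (1-p)*79.564552] = 63.656363; exercise = 63.430342; V(2,2) = max -> 63.656363
  V(1,0) = exp(-r*dt) * [p*0.664403 + (1-p)*24.505957] = 15.225445; exercise = 0.000000; V(1,0) = max -> 15.225445
  V(1,1) = exp(-r*dt) * [p*24.505957 + (1-p)*63.656363] = 48.241805; exercise = 38.943527; V(1,1) = max -> 48.241805
  V(0,0) = exp(-r*dt) * [p*15.225445 + (1-p)*48.241805] = 35.283038; exercise = 1.780000; V(0,0) = max -> 35.283038

Answer: Price = V(0,0) = 35.2830


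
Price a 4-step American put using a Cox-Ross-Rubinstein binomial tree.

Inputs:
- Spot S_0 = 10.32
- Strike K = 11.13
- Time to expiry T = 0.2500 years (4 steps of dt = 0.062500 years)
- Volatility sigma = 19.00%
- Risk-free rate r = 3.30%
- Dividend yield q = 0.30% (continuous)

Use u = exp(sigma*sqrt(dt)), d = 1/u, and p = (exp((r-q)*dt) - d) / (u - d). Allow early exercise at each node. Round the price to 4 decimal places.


Answer: Price = V(0,0) = 0.8908

Derivation:
dt = T/N = 0.062500
u = exp(sigma*sqrt(dt)) = 1.048646; d = 1/u = 0.953610
p = (exp((r-q)*dt) - d) / (u - d) = 0.507875
Discount per step: exp(-r*dt) = 0.997940
Stock lattice S(k, i) with i counting down-moves:
  k=0: S(0,0) = 10.3200
  k=1: S(1,0) = 10.8220; S(1,1) = 9.8413
  k=2: S(2,0) = 11.3485; S(2,1) = 10.3200; S(2,2) = 9.3847
  k=3: S(3,0) = 11.9005; S(3,1) = 10.8220; S(3,2) = 9.8413; S(3,3) = 8.9494
  k=4: S(4,0) = 12.4795; S(4,1) = 11.3485; S(4,2) = 10.3200; S(4,3) = 9.3847; S(4,4) = 8.5342
Terminal payoffs V(N, i) = max(K - S_T, 0):
  V(4,0) = 0.000000; V(4,1) = 0.000000; V(4,2) = 0.810000; V(4,3) = 1.745271; V(4,4) = 2.595782
Backward induction: V(k, i) = exp(-r*dt) * [p * V(k+1, i) + (1-p) * V(k+1, i+1)]; then take max(V_cont, immediate exercise) for American.
  V(3,0) = exp(-r*dt) * [p*0.000000 + (1-p)*0.000000] = 0.000000; exercise = 0.000000; V(3,0) = max -> 0.000000
  V(3,1) = exp(-r*dt) * [p*0.000000 + (1-p)*0.810000] = 0.397800; exercise = 0.307971; V(3,1) = max -> 0.397800
  V(3,2) = exp(-r*dt) * [p*0.810000 + (1-p)*1.745271] = 1.267653; exercise = 1.288740; V(3,2) = max -> 1.288740
  V(3,3) = exp(-r*dt) * [p*1.745271 + (1-p)*2.595782] = 2.159370; exercise = 2.180624; V(3,3) = max -> 2.180624
  V(2,0) = exp(-r*dt) * [p*0.000000 + (1-p)*0.397800] = 0.195364; exercise = 0.000000; V(2,0) = max -> 0.195364
  V(2,1) = exp(-r*dt) * [p*0.397800 + (1-p)*1.288740] = 0.834531; exercise = 0.810000; V(2,1) = max -> 0.834531
  V(2,2) = exp(-r*dt) * [p*1.288740 + (1-p)*2.180624] = 1.724099; exercise = 1.745271; V(2,2) = max -> 1.745271
  V(1,0) = exp(-r*dt) * [p*0.195364 + (1-p)*0.834531] = 0.508863; exercise = 0.307971; V(1,0) = max -> 0.508863
  V(1,1) = exp(-r*dt) * [p*0.834531 + (1-p)*1.745271] = 1.280086; exercise = 1.288740; V(1,1) = max -> 1.288740
  V(0,0) = exp(-r*dt) * [p*0.508863 + (1-p)*1.288740] = 0.890821; exercise = 0.810000; V(0,0) = max -> 0.890821


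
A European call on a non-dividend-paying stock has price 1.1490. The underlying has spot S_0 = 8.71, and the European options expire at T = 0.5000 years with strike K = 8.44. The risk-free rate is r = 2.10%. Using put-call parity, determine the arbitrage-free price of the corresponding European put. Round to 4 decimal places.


Answer: Put price = 0.7908

Derivation:
Put-call parity: C - P = S_0 * exp(-qT) - K * exp(-rT).
S_0 * exp(-qT) = 8.7100 * 1.00000000 = 8.71000000
K * exp(-rT) = 8.4400 * 0.98955493 = 8.35184363
P = C - S*exp(-qT) + K*exp(-rT)
P = 1.1490 - 8.71000000 + 8.35184363 = 0.7908


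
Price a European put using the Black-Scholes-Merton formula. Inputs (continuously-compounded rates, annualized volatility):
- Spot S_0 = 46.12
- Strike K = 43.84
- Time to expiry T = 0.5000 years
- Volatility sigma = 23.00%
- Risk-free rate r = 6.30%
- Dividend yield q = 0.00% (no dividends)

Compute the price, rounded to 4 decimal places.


Answer: Price = 1.4095

Derivation:
d1 = (ln(S/K) + (r - q + 0.5*sigma^2) * T) / (sigma * sqrt(T)) = 0.58674523
d2 = d1 - sigma * sqrt(T) = 0.42411067
exp(-rT) = 0.96899096; exp(-qT) = 1.00000000
P = K * exp(-rT) * N(-d2) - S_0 * exp(-qT) * N(-d1)
N(-d1) = 0.27868741; N(-d2) = 0.33574255
P = 43.8400 * 0.96899096 * 0.33574255 - 46.1200 * 1.00000000 * 0.27868741 = 1.4095


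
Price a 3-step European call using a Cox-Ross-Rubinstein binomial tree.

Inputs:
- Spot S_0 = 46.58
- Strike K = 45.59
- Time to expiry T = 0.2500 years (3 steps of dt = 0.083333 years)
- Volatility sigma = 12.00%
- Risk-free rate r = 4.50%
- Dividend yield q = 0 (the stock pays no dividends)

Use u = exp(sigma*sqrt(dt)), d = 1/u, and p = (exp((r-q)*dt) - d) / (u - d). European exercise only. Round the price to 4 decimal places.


dt = T/N = 0.083333
u = exp(sigma*sqrt(dt)) = 1.035248; d = 1/u = 0.965952
p = (exp((r-q)*dt) - d) / (u - d) = 0.545558
Discount per step: exp(-r*dt) = 0.996257
Stock lattice S(k, i) with i counting down-moves:
  k=0: S(0,0) = 46.5800
  k=1: S(1,0) = 48.2219; S(1,1) = 44.9940
  k=2: S(2,0) = 49.9216; S(2,1) = 46.5800; S(2,2) = 43.4621
  k=3: S(3,0) = 51.6812; S(3,1) = 48.2219; S(3,2) = 44.9940; S(3,3) = 41.9823
Terminal payoffs V(N, i) = max(S_T - K, 0):
  V(3,0) = 6.091212; V(3,1) = 2.631852; V(3,2) = 0.000000; V(3,3) = 0.000000
Backward induction: V(k, i) = exp(-r*dt) * [p * V(k+1, i) + (1-p) * V(k+1, i+1)].
  V(2,0) = exp(-r*dt) * [p*6.091212 + (1-p)*2.631852] = 4.502218
  V(2,1) = exp(-r*dt) * [p*2.631852 + (1-p)*0.000000] = 1.430454
  V(2,2) = exp(-r*dt) * [p*0.000000 + (1-p)*0.000000] = 0.000000
  V(1,0) = exp(-r*dt) * [p*4.502218 + (1-p)*1.430454] = 3.094653
  V(1,1) = exp(-r*dt) * [p*1.430454 + (1-p)*0.000000] = 0.777474
  V(0,0) = exp(-r*dt) * [p*3.094653 + (1-p)*0.777474] = 2.033988

Answer: Price = V(0,0) = 2.0340


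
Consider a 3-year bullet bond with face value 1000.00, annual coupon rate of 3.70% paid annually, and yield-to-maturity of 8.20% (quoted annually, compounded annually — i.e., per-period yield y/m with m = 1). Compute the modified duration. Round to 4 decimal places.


Answer: Modified duration = 2.6682

Derivation:
Coupon per period c = face * coupon_rate / m = 37.000000
Periods per year m = 1; per-period yield y/m = 0.082000
Number of cashflows N = 3
Cashflows (t years, CF_t, discount factor 1/(1+y/m)^(m*t), PV):
  t = 1.0000: CF_t = 37.000000, DF = 0.924214, PV = 34.195933
  t = 2.0000: CF_t = 37.000000, DF = 0.854172, PV = 31.604375
  t = 3.0000: CF_t = 1037.000000, DF = 0.789438, PV = 818.647564
Price P = sum_t PV_t = 884.447873
First compute Macaulay numerator sum_t t * PV_t:
  t * PV_t at t = 1.0000: 34.195933
  t * PV_t at t = 2.0000: 63.208749
  t * PV_t at t = 3.0000: 2455.942693
Macaulay duration D = 2553.347376 / 884.447873 = 2.886939
Modified duration = D / (1 + y/m) = 2.886939 / (1 + 0.082000) = 2.668151


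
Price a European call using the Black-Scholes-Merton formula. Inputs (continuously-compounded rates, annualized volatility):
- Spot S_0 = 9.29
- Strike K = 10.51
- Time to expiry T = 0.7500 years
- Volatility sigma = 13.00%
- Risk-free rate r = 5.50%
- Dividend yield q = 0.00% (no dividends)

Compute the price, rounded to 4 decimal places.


Answer: Price = 0.1479

Derivation:
d1 = (ln(S/K) + (r - q + 0.5*sigma^2) * T) / (sigma * sqrt(T)) = -0.67328929
d2 = d1 - sigma * sqrt(T) = -0.78587259
exp(-rT) = 0.95958920; exp(-qT) = 1.00000000
C = S_0 * exp(-qT) * N(d1) - K * exp(-rT) * N(d2)
N(d1) = 0.25038163; N(d2) = 0.21597107
C = 9.2900 * 1.00000000 * 0.25038163 - 10.5100 * 0.95958920 * 0.21597107 = 0.1479


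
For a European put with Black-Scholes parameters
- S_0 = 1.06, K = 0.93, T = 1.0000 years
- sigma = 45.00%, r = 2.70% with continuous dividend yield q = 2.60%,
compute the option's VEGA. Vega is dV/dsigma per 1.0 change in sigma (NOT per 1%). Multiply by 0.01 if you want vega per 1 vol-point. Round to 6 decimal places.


Answer: Vega = 0.360299

Derivation:
d1 = 0.5179768910; d2 = 0.0679768910
phi(d1) = 0.3488586117; exp(-qT) = 0.9743350896; exp(-rT) = 0.9733612415
Vega = S * exp(-qT) * phi(d1) * sqrt(T) = 1.0600 * 0.9743350896 * 0.3488586117 * 1.0000000000 = 0.360299


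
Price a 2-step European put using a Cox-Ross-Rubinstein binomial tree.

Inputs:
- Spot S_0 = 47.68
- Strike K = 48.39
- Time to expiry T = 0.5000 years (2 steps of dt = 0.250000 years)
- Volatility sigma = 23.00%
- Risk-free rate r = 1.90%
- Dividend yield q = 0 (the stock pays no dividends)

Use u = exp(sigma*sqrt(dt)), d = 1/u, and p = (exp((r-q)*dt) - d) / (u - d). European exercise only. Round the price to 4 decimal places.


dt = T/N = 0.250000
u = exp(sigma*sqrt(dt)) = 1.121873; d = 1/u = 0.891366
p = (exp((r-q)*dt) - d) / (u - d) = 0.491937
Discount per step: exp(-r*dt) = 0.995261
Stock lattice S(k, i) with i counting down-moves:
  k=0: S(0,0) = 47.6800
  k=1: S(1,0) = 53.4909; S(1,1) = 42.5003
  k=2: S(2,0) = 60.0100; S(2,1) = 47.6800; S(2,2) = 37.8834
Terminal payoffs V(N, i) = max(K - S_T, 0):
  V(2,0) = 0.000000; V(2,1) = 0.710000; V(2,2) = 10.506638
Backward induction: V(k, i) = exp(-r*dt) * [p * V(k+1, i) + (1-p) * V(k+1, i+1)].
  V(1,0) = exp(-r*dt) * [p*0.000000 + (1-p)*0.710000] = 0.359015
  V(1,1) = exp(-r*dt) * [p*0.710000 + (1-p)*10.506638] = 5.660355
  V(0,0) = exp(-r*dt) * [p*0.359015 + (1-p)*5.660355] = 3.037963

Answer: Price = V(0,0) = 3.0380


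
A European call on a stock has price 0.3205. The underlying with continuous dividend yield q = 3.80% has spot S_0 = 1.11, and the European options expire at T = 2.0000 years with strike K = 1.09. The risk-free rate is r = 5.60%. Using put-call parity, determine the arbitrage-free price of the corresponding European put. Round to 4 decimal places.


Answer: Put price = 0.2662

Derivation:
Put-call parity: C - P = S_0 * exp(-qT) - K * exp(-rT).
S_0 * exp(-qT) = 1.1100 * 0.92681621 = 1.02876599
K * exp(-rT) = 1.0900 * 0.89404426 = 0.97450824
P = C - S*exp(-qT) + K*exp(-rT)
P = 0.3205 - 1.02876599 + 0.97450824 = 0.2662


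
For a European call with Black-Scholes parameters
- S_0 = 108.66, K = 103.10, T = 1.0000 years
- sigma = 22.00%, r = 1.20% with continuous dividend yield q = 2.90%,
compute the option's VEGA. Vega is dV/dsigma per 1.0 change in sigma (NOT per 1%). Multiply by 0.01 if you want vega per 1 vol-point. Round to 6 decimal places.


Answer: Vega = 40.586523

Derivation:
d1 = 0.2714743186; d2 = 0.0514743186
phi(d1) = 0.3845091527; exp(-qT) = 0.9714164645; exp(-rT) = 0.9880717129
Vega = S * exp(-qT) * phi(d1) * sqrt(T) = 108.6600 * 0.9714164645 * 0.3845091527 * 1.0000000000 = 40.586523


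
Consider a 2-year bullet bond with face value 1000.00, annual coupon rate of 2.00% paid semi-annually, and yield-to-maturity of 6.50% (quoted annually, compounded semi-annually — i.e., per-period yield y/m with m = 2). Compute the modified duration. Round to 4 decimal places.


Coupon per period c = face * coupon_rate / m = 10.000000
Periods per year m = 2; per-period yield y/m = 0.032500
Number of cashflows N = 4
Cashflows (t years, CF_t, discount factor 1/(1+y/m)^(m*t), PV):
  t = 0.5000: CF_t = 10.000000, DF = 0.968523, PV = 9.685230
  t = 1.0000: CF_t = 10.000000, DF = 0.938037, PV = 9.380368
  t = 1.5000: CF_t = 10.000000, DF = 0.908510, PV = 9.085102
  t = 2.0000: CF_t = 1010.000000, DF = 0.879913, PV = 888.712180
Price P = sum_t PV_t = 916.862881
First compute Macaulay numerator sum_t t * PV_t:
  t * PV_t at t = 0.5000: 4.842615
  t * PV_t at t = 1.0000: 9.380368
  t * PV_t at t = 1.5000: 13.627653
  t * PV_t at t = 2.0000: 1777.424361
Macaulay duration D = 1805.274997 / 916.862881 = 1.968969
Modified duration = D / (1 + y/m) = 1.968969 / (1 + 0.032500) = 1.906992

Answer: Modified duration = 1.9070


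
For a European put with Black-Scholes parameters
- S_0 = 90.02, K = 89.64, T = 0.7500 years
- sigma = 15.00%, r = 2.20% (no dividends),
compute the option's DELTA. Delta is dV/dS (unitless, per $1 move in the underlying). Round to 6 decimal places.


Answer: Delta = -0.411171

Derivation:
d1 = 0.2245332050; d2 = 0.0946293945
phi(d1) = 0.3890116010; exp(-qT) = 1.0000000000; exp(-rT) = 0.9836353794
N(-d1) = 0.4111712163
Delta = -exp(-qT) * N(-d1) = -1.0000000000 * 0.4111712163 = -0.411171


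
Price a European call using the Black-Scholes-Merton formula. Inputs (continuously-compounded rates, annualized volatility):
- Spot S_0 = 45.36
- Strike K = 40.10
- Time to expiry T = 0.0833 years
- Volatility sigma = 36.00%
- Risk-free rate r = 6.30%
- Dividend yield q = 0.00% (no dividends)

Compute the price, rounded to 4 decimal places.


Answer: Price = 5.6995

Derivation:
d1 = (ln(S/K) + (r - q + 0.5*sigma^2) * T) / (sigma * sqrt(T)) = 1.28871175
d2 = d1 - sigma * sqrt(T) = 1.18480948
exp(-rT) = 0.99476585; exp(-qT) = 1.00000000
C = S_0 * exp(-qT) * N(d1) - K * exp(-rT) * N(d2)
N(d1) = 0.90125084; N(d2) = 0.88195361
C = 45.3600 * 1.00000000 * 0.90125084 - 40.1000 * 0.99476585 * 0.88195361 = 5.6995


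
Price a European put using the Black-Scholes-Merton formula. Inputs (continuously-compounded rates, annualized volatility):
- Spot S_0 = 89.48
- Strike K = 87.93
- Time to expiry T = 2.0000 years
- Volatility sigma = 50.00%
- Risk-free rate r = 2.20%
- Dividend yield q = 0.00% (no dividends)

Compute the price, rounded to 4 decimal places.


Answer: Price = 21.4079

Derivation:
d1 = (ln(S/K) + (r - q + 0.5*sigma^2) * T) / (sigma * sqrt(T)) = 0.44049089
d2 = d1 - sigma * sqrt(T) = -0.26661589
exp(-rT) = 0.95695396; exp(-qT) = 1.00000000
P = K * exp(-rT) * N(-d2) - S_0 * exp(-qT) * N(-d1)
N(-d1) = 0.32979081; N(-d2) = 0.60511754
P = 87.9300 * 0.95695396 * 0.60511754 - 89.4800 * 1.00000000 * 0.32979081 = 21.4079


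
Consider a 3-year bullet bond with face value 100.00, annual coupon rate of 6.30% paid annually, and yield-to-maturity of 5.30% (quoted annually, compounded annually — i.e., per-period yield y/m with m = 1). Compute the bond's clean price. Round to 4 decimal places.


Coupon per period c = face * coupon_rate / m = 6.300000
Periods per year m = 1; per-period yield y/m = 0.053000
Number of cashflows N = 3
Cashflows (t years, CF_t, discount factor 1/(1+y/m)^(m*t), PV):
  t = 1.0000: CF_t = 6.300000, DF = 0.949668, PV = 5.982906
  t = 2.0000: CF_t = 6.300000, DF = 0.901869, PV = 5.681772
  t = 3.0000: CF_t = 106.300000, DF = 0.856475, PV = 91.043334
Price P = sum_t PV_t = 102.708012

Answer: Price = 102.7080


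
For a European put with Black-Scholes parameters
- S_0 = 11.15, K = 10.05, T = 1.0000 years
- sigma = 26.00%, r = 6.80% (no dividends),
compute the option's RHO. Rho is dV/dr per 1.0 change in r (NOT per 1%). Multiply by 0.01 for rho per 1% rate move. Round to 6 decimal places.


d1 = 0.7910263977; d2 = 0.5310263977
phi(d1) = 0.2917669493; exp(-qT) = 1.0000000000; exp(-rT) = 0.9342604736
N(-d2) = 0.2977002433
Rho = -K*T*exp(-rT)*N(-d2) = -10.0500 * 1.0000 * 0.9342604736 * 0.2977002433 = -2.795202

Answer: Rho = -2.795202


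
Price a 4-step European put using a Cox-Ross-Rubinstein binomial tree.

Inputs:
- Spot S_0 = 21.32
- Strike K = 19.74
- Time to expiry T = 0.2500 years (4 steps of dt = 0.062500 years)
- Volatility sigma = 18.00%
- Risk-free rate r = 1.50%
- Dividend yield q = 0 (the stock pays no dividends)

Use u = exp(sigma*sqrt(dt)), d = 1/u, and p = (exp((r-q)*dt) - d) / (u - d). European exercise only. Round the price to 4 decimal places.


Answer: Price = V(0,0) = 0.1848

Derivation:
dt = T/N = 0.062500
u = exp(sigma*sqrt(dt)) = 1.046028; d = 1/u = 0.955997
p = (exp((r-q)*dt) - d) / (u - d) = 0.499170
Discount per step: exp(-r*dt) = 0.999063
Stock lattice S(k, i) with i counting down-moves:
  k=0: S(0,0) = 21.3200
  k=1: S(1,0) = 22.3013; S(1,1) = 20.3819
  k=2: S(2,0) = 23.3278; S(2,1) = 21.3200; S(2,2) = 19.4850
  k=3: S(3,0) = 24.4015; S(3,1) = 22.3013; S(3,2) = 20.3819; S(3,3) = 18.6276
  k=4: S(4,0) = 25.5247; S(4,1) = 23.3278; S(4,2) = 21.3200; S(4,3) = 19.4850; S(4,4) = 17.8080
Terminal payoffs V(N, i) = max(K - S_T, 0):
  V(4,0) = 0.000000; V(4,1) = 0.000000; V(4,2) = 0.000000; V(4,3) = 0.254987; V(4,4) = 1.932039
Backward induction: V(k, i) = exp(-r*dt) * [p * V(k+1, i) + (1-p) * V(k+1, i+1)].
  V(3,0) = exp(-r*dt) * [p*0.000000 + (1-p)*0.000000] = 0.000000
  V(3,1) = exp(-r*dt) * [p*0.000000 + (1-p)*0.000000] = 0.000000
  V(3,2) = exp(-r*dt) * [p*0.000000 + (1-p)*0.254987] = 0.127586
  V(3,3) = exp(-r*dt) * [p*0.254987 + (1-p)*1.932039] = 1.093879
  V(2,0) = exp(-r*dt) * [p*0.000000 + (1-p)*0.000000] = 0.000000
  V(2,1) = exp(-r*dt) * [p*0.000000 + (1-p)*0.127586] = 0.063839
  V(2,2) = exp(-r*dt) * [p*0.127586 + (1-p)*1.093879] = 0.610961
  V(1,0) = exp(-r*dt) * [p*0.000000 + (1-p)*0.063839] = 0.031942
  V(1,1) = exp(-r*dt) * [p*0.063839 + (1-p)*0.610961] = 0.337538
  V(0,0) = exp(-r*dt) * [p*0.031942 + (1-p)*0.337538] = 0.184820


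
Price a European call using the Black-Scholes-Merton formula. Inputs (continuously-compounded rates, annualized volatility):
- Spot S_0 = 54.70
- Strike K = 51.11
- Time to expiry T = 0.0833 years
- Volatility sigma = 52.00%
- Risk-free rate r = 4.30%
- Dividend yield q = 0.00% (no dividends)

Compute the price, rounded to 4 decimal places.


Answer: Price = 5.3963

Derivation:
d1 = (ln(S/K) + (r - q + 0.5*sigma^2) * T) / (sigma * sqrt(T)) = 0.55121949
d2 = d1 - sigma * sqrt(T) = 0.40113844
exp(-rT) = 0.99642451; exp(-qT) = 1.00000000
C = S_0 * exp(-qT) * N(d1) - K * exp(-rT) * N(d2)
N(d1) = 0.70925839; N(d2) = 0.65584090
C = 54.7000 * 1.00000000 * 0.70925839 - 51.1100 * 0.99642451 * 0.65584090 = 5.3963


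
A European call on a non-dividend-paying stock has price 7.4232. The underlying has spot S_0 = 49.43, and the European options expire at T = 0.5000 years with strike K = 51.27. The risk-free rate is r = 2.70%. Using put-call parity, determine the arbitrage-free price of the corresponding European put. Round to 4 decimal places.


Put-call parity: C - P = S_0 * exp(-qT) - K * exp(-rT).
S_0 * exp(-qT) = 49.4300 * 1.00000000 = 49.43000000
K * exp(-rT) = 51.2700 * 0.98659072 = 50.58250603
P = C - S*exp(-qT) + K*exp(-rT)
P = 7.4232 - 49.43000000 + 50.58250603 = 8.5757

Answer: Put price = 8.5757


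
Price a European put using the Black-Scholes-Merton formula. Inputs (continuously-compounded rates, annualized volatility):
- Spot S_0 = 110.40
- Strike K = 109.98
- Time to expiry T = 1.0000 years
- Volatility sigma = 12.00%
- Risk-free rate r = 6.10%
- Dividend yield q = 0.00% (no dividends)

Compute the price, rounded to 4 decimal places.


Answer: Price = 2.3796

Derivation:
d1 = (ln(S/K) + (r - q + 0.5*sigma^2) * T) / (sigma * sqrt(T)) = 0.60009669
d2 = d1 - sigma * sqrt(T) = 0.48009669
exp(-rT) = 0.94082324; exp(-qT) = 1.00000000
P = K * exp(-rT) * N(-d2) - S_0 * exp(-qT) * N(-d1)
N(-d1) = 0.27422090; N(-d2) = 0.31557932
P = 109.9800 * 0.94082324 * 0.31557932 - 110.4000 * 1.00000000 * 0.27422090 = 2.3796


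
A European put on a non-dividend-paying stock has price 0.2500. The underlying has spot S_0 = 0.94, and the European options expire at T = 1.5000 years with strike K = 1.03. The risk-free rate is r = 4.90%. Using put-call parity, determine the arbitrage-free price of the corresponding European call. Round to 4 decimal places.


Put-call parity: C - P = S_0 * exp(-qT) - K * exp(-rT).
S_0 * exp(-qT) = 0.9400 * 1.00000000 = 0.94000000
K * exp(-rT) = 1.0300 * 0.92913615 = 0.95701023
C = P + S*exp(-qT) - K*exp(-rT)
C = 0.2500 + 0.94000000 - 0.95701023 = 0.2330

Answer: Call price = 0.2330


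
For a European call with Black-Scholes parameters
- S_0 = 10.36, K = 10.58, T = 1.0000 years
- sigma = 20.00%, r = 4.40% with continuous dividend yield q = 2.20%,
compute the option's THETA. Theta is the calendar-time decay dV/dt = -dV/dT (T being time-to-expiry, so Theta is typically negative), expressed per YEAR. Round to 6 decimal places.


d1 = 0.1049340520; d2 = -0.0950659480
phi(d1) = 0.3967519079; exp(-qT) = 0.9782402351; exp(-rT) = 0.9569539575
Theta = -S*exp(-qT)*phi(d1)*sigma/(2*sqrt(T)) - r*K*exp(-rT)*N(d2) + q*S*exp(-qT)*N(d1)
N(d1) = 0.5417859307; N(d2) = 0.4621312226; sqrt(T) = 1.0000000000
Term 1 = -10.3600 * 0.9782402351 * 0.3967519079 * 0.2000 / (2 * 1.0000000000) = -0.4020909521
Term 2 = -0.0440 * 10.5800 * 0.9569539575 * 0.4621312226 = -0.2058707745
Term 3 = 0.0220 * 10.3600 * 0.9782402351 * 0.5417859307 = 0.1207968698
Theta = -0.4020909521 + (-0.2058707745) + (0.1207968698) = -0.487165

Answer: Theta = -0.487165


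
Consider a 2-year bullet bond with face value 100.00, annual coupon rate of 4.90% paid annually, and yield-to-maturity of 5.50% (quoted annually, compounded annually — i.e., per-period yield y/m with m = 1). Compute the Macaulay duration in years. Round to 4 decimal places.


Coupon per period c = face * coupon_rate / m = 4.900000
Periods per year m = 1; per-period yield y/m = 0.055000
Number of cashflows N = 2
Cashflows (t years, CF_t, discount factor 1/(1+y/m)^(m*t), PV):
  t = 1.0000: CF_t = 4.900000, DF = 0.947867, PV = 4.644550
  t = 2.0000: CF_t = 104.900000, DF = 0.898452, PV = 94.247658
Price P = sum_t PV_t = 98.892208
Macaulay numerator sum_t t * PV_t:
  t * PV_t at t = 1.0000: 4.644550
  t * PV_t at t = 2.0000: 188.495317
Macaulay duration D = (sum_t t * PV_t) / P = 193.139867 / 98.892208 = 1.953034

Answer: Macaulay duration = 1.9530 years


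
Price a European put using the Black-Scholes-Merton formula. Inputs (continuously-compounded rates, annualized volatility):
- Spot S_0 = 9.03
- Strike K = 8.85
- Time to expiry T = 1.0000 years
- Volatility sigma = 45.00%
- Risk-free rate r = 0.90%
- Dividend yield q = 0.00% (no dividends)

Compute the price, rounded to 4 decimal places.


Answer: Price = 1.4581

Derivation:
d1 = (ln(S/K) + (r - q + 0.5*sigma^2) * T) / (sigma * sqrt(T)) = 0.28974424
d2 = d1 - sigma * sqrt(T) = -0.16025576
exp(-rT) = 0.99104038; exp(-qT) = 1.00000000
P = K * exp(-rT) * N(-d2) - S_0 * exp(-qT) * N(-d1)
N(-d1) = 0.38600595; N(-d2) = 0.56366020
P = 8.8500 * 0.99104038 * 0.56366020 - 9.0300 * 1.00000000 * 0.38600595 = 1.4581


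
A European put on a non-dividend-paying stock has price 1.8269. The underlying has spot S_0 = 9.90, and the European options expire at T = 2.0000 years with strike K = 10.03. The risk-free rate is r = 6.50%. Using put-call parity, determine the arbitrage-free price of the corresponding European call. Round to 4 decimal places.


Put-call parity: C - P = S_0 * exp(-qT) - K * exp(-rT).
S_0 * exp(-qT) = 9.9000 * 1.00000000 = 9.90000000
K * exp(-rT) = 10.0300 * 0.87809543 = 8.80729717
C = P + S*exp(-qT) - K*exp(-rT)
C = 1.8269 + 9.90000000 - 8.80729717 = 2.9196

Answer: Call price = 2.9196


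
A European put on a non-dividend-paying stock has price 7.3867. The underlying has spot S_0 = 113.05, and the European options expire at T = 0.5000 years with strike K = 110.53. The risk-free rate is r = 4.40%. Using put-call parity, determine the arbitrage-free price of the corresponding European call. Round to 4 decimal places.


Answer: Call price = 12.3118

Derivation:
Put-call parity: C - P = S_0 * exp(-qT) - K * exp(-rT).
S_0 * exp(-qT) = 113.0500 * 1.00000000 = 113.05000000
K * exp(-rT) = 110.5300 * 0.97824024 = 108.12489318
C = P + S*exp(-qT) - K*exp(-rT)
C = 7.3867 + 113.05000000 - 108.12489318 = 12.3118


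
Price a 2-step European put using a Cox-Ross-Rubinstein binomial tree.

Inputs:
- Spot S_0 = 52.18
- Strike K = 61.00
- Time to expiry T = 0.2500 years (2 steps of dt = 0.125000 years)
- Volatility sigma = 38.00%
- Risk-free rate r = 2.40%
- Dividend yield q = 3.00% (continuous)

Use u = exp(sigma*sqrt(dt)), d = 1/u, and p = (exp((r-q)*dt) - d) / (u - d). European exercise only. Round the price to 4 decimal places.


Answer: Price = V(0,0) = 10.3977

Derivation:
dt = T/N = 0.125000
u = exp(sigma*sqrt(dt)) = 1.143793; d = 1/u = 0.874284
p = (exp((r-q)*dt) - d) / (u - d) = 0.463681
Discount per step: exp(-r*dt) = 0.997004
Stock lattice S(k, i) with i counting down-moves:
  k=0: S(0,0) = 52.1800
  k=1: S(1,0) = 59.6831; S(1,1) = 45.6201
  k=2: S(2,0) = 68.2652; S(2,1) = 52.1800; S(2,2) = 39.8849
Terminal payoffs V(N, i) = max(K - S_T, 0):
  V(2,0) = 0.000000; V(2,1) = 8.820000; V(2,2) = 21.115064
Backward induction: V(k, i) = exp(-r*dt) * [p * V(k+1, i) + (1-p) * V(k+1, i+1)].
  V(1,0) = exp(-r*dt) * [p*0.000000 + (1-p)*8.820000] = 4.716163
  V(1,1) = exp(-r*dt) * [p*8.820000 + (1-p)*21.115064] = 15.367903
  V(0,0) = exp(-r*dt) * [p*4.716163 + (1-p)*15.367903] = 10.397653


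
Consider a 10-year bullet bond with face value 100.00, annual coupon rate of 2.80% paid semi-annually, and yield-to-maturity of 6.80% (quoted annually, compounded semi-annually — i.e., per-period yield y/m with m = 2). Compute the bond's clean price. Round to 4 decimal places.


Coupon per period c = face * coupon_rate / m = 1.400000
Periods per year m = 2; per-period yield y/m = 0.034000
Number of cashflows N = 20
Cashflows (t years, CF_t, discount factor 1/(1+y/m)^(m*t), PV):
  t = 0.5000: CF_t = 1.400000, DF = 0.967118, PV = 1.353965
  t = 1.0000: CF_t = 1.400000, DF = 0.935317, PV = 1.309444
  t = 1.5000: CF_t = 1.400000, DF = 0.904562, PV = 1.266387
  t = 2.0000: CF_t = 1.400000, DF = 0.874818, PV = 1.224746
  t = 2.5000: CF_t = 1.400000, DF = 0.846052, PV = 1.184473
  t = 3.0000: CF_t = 1.400000, DF = 0.818233, PV = 1.145526
  t = 3.5000: CF_t = 1.400000, DF = 0.791327, PV = 1.107858
  t = 4.0000: CF_t = 1.400000, DF = 0.765307, PV = 1.071430
  t = 4.5000: CF_t = 1.400000, DF = 0.740142, PV = 1.036199
  t = 5.0000: CF_t = 1.400000, DF = 0.715805, PV = 1.002127
  t = 5.5000: CF_t = 1.400000, DF = 0.692268, PV = 0.969175
  t = 6.0000: CF_t = 1.400000, DF = 0.669505, PV = 0.937306
  t = 6.5000: CF_t = 1.400000, DF = 0.647490, PV = 0.906486
  t = 7.0000: CF_t = 1.400000, DF = 0.626199, PV = 0.876679
  t = 7.5000: CF_t = 1.400000, DF = 0.605608, PV = 0.847852
  t = 8.0000: CF_t = 1.400000, DF = 0.585695, PV = 0.819973
  t = 8.5000: CF_t = 1.400000, DF = 0.566436, PV = 0.793010
  t = 9.0000: CF_t = 1.400000, DF = 0.547810, PV = 0.766935
  t = 9.5000: CF_t = 1.400000, DF = 0.529797, PV = 0.741716
  t = 10.0000: CF_t = 101.400000, DF = 0.512377, PV = 51.954980
Price P = sum_t PV_t = 71.316266

Answer: Price = 71.3163


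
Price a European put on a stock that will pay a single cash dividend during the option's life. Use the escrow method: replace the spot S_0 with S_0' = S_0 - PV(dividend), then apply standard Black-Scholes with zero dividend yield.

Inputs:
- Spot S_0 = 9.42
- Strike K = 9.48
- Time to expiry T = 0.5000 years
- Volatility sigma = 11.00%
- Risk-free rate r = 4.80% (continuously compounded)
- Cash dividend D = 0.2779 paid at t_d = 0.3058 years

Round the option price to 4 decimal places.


PV(D) = D * exp(-r * t_d) = 0.2779 * 0.98542880 = 0.27385066
S_0' = S_0 - PV(D) = 9.4200 - 0.27385066 = 9.14614934
d1 = (ln(S_0'/K) + (r + sigma^2/2)*T) / (sigma*sqrt(T)) = -0.11347602
d2 = d1 - sigma*sqrt(T) = -0.19125777
exp(-rT) = 0.97628571
N(-d1) = 0.54517341; N(-d2) = 0.57583818
P = K * exp(-rT) * N(-d2) - S_0' * N(-d1) = 9.4800 * 0.97628571 * 0.57583818 - 9.14614934 * 0.54517341 = 0.3433

Answer: Price = 0.3433


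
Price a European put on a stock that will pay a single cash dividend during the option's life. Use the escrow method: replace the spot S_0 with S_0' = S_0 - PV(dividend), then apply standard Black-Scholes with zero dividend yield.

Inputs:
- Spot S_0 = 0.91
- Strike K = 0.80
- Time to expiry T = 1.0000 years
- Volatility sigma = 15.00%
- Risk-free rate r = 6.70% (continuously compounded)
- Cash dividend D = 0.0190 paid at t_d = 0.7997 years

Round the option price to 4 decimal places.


Answer: Price = 0.0073

Derivation:
PV(D) = D * exp(-r * t_d) = 0.0190 * 0.94783021 = 0.01800877
S_0' = S_0 - PV(D) = 0.9100 - 0.01800877 = 0.89199123
d1 = (ln(S_0'/K) + (r + sigma^2/2)*T) / (sigma*sqrt(T)) = 1.24729712
d2 = d1 - sigma*sqrt(T) = 1.09729712
exp(-rT) = 0.93519520
N(-d1) = 0.10614429; N(-d2) = 0.13625576
P = K * exp(-rT) * N(-d2) - S_0' * N(-d1) = 0.8000 * 0.93519520 * 0.13625576 - 0.89199123 * 0.10614429 = 0.0073


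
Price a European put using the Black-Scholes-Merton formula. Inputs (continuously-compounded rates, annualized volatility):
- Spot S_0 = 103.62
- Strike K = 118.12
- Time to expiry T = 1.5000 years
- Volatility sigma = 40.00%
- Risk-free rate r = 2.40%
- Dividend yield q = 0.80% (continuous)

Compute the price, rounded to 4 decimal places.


Answer: Price = 27.1963

Derivation:
d1 = (ln(S/K) + (r - q + 0.5*sigma^2) * T) / (sigma * sqrt(T)) = 0.02659596
d2 = d1 - sigma * sqrt(T) = -0.46330199
exp(-rT) = 0.96464029; exp(-qT) = 0.98807171
P = K * exp(-rT) * N(-d2) - S_0 * exp(-qT) * N(-d1)
N(-d1) = 0.48939100; N(-d2) = 0.67842604
P = 118.1200 * 0.96464029 * 0.67842604 - 103.6200 * 0.98807171 * 0.48939100 = 27.1963


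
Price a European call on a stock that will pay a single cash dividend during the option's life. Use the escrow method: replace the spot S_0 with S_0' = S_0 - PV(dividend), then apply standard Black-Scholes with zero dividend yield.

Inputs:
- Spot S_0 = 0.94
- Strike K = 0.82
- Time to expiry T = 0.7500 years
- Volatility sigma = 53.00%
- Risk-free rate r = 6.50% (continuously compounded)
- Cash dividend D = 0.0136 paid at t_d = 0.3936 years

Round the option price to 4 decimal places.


Answer: Price = 0.2383

Derivation:
PV(D) = D * exp(-r * t_d) = 0.0136 * 0.97474050 = 0.01325647
S_0' = S_0 - PV(D) = 0.9400 - 0.01325647 = 0.92674353
d1 = (ln(S_0'/K) + (r + sigma^2/2)*T) / (sigma*sqrt(T)) = 0.60231799
d2 = d1 - sigma*sqrt(T) = 0.14332452
exp(-rT) = 0.95241920
N(d1) = 0.72651876; N(d2) = 0.55698306
C = S_0' * N(d1) - K * exp(-rT) * N(d2) = 0.92674353 * 0.72651876 - 0.8200 * 0.95241920 * 0.55698306 = 0.2383


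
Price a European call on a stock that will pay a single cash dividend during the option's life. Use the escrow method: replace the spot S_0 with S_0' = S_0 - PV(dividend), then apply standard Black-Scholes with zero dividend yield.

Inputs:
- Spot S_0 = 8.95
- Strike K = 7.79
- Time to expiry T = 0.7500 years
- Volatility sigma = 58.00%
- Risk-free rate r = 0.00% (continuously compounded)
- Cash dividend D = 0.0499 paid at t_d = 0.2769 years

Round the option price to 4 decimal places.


Answer: Price = 2.2664

Derivation:
PV(D) = D * exp(-r * t_d) = 0.0499 * 1.00000000 = 0.04990000
S_0' = S_0 - PV(D) = 8.9500 - 0.04990000 = 8.90010000
d1 = (ln(S_0'/K) + (r + sigma^2/2)*T) / (sigma*sqrt(T)) = 0.51637343
d2 = d1 - sigma*sqrt(T) = 0.01407869
exp(-rT) = 1.00000000
N(d1) = 0.69720319; N(d2) = 0.50561640
C = S_0' * N(d1) - K * exp(-rT) * N(d2) = 8.90010000 * 0.69720319 - 7.7900 * 1.00000000 * 0.50561640 = 2.2664


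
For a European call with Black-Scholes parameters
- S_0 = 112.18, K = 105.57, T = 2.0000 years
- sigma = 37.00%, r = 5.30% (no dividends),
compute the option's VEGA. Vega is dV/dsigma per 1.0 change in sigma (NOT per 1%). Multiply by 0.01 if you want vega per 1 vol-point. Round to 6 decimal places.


Answer: Vega = 53.484093

Derivation:
d1 = 0.5802680386; d2 = 0.0570090205
phi(d1) = 0.3371275170; exp(-qT) = 1.0000000000; exp(-rT) = 0.8994246481
Vega = S * exp(-qT) * phi(d1) * sqrt(T) = 112.1800 * 1.0000000000 * 0.3371275170 * 1.4142135624 = 53.484093


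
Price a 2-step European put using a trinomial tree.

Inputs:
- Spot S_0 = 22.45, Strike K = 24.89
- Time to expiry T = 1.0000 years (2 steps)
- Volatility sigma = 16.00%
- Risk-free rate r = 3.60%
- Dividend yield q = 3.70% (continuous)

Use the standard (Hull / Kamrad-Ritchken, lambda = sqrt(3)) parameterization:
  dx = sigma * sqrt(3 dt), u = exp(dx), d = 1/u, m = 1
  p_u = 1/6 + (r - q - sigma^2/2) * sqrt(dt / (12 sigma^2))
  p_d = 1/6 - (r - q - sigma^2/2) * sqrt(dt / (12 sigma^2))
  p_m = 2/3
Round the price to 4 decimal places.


dt = T/N = 0.500000; dx = sigma*sqrt(3*dt) = 0.195959
u = exp(dx) = 1.216477; d = 1/u = 0.822046
p_u = 0.149061, p_m = 0.666667, p_d = 0.184272
Discount per step: exp(-r*dt) = 0.982161
Stock lattice S(k, j) with j the centered position index:
  k=0: S(0,+0) = 22.4500
  k=1: S(1,-1) = 18.4549; S(1,+0) = 22.4500; S(1,+1) = 27.3099
  k=2: S(2,-2) = 15.1708; S(2,-1) = 18.4549; S(2,+0) = 22.4500; S(2,+1) = 27.3099; S(2,+2) = 33.2219
Terminal payoffs V(N, j) = max(K - S_T, 0):
  V(2,-2) = 9.719204; V(2,-1) = 6.435072; V(2,+0) = 2.440000; V(2,+1) = 0.000000; V(2,+2) = 0.000000
Backward induction: V(k, j) = exp(-r*dt) * [p_u * V(k+1, j+1) + p_m * V(k+1, j) + p_d * V(k+1, j-1)]
  V(1,-1) = exp(-r*dt) * [p_u*2.440000 + p_m*6.435072 + p_d*9.719204] = 6.329770
  V(1,+0) = exp(-r*dt) * [p_u*0.000000 + p_m*2.440000 + p_d*6.435072] = 2.762301
  V(1,+1) = exp(-r*dt) * [p_u*0.000000 + p_m*0.000000 + p_d*2.440000] = 0.441604
  V(0,+0) = exp(-r*dt) * [p_u*0.441604 + p_m*2.762301 + p_d*6.329770] = 3.018929

Answer: Price = V(0,0) = 3.0189


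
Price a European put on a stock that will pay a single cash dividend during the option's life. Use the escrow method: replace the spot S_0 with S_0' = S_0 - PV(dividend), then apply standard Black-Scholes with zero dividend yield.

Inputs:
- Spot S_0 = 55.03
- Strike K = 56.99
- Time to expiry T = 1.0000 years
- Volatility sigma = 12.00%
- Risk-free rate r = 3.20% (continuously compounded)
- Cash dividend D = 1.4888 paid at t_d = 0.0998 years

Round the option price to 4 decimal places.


Answer: Price = 3.5085

Derivation:
PV(D) = D * exp(-r * t_d) = 1.4888 * 0.99681149 = 1.48405295
S_0' = S_0 - PV(D) = 55.0300 - 1.48405295 = 53.54594705
d1 = (ln(S_0'/K) + (r + sigma^2/2)*T) / (sigma*sqrt(T)) = -0.19279754
d2 = d1 - sigma*sqrt(T) = -0.31279754
exp(-rT) = 0.96850658
N(-d1) = 0.57644124; N(-d2) = 0.62278276
P = K * exp(-rT) * N(-d2) - S_0' * N(-d1) = 56.9900 * 0.96850658 * 0.62278276 - 53.54594705 * 0.57644124 = 3.5085
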